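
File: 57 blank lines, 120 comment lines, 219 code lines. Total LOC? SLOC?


Total LOC = blank + comment + code
Total LOC = 57 + 120 + 219 = 396
SLOC (source only) = code = 219

Total LOC: 396, SLOC: 219


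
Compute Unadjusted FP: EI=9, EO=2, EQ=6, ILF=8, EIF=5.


UFP = EI*4 + EO*5 + EQ*4 + ILF*10 + EIF*7
UFP = 9*4 + 2*5 + 6*4 + 8*10 + 5*7
UFP = 36 + 10 + 24 + 80 + 35
UFP = 185

185


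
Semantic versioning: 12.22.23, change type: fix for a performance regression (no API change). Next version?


Current: 12.22.23
Change category: 'fix for a performance regression (no API change)' → patch bump
SemVer rule: patch bump → increment PATCH (MAJOR and MINOR unchanged)
New: 12.22.24

12.22.24


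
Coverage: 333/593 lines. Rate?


Coverage = covered / total * 100
Coverage = 333 / 593 * 100
Coverage = 56.16%

56.16%


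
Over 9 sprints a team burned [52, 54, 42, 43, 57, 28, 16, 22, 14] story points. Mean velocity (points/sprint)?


Formula: Avg velocity = Total points / Number of sprints
Points: [52, 54, 42, 43, 57, 28, 16, 22, 14]
Sum = 52 + 54 + 42 + 43 + 57 + 28 + 16 + 22 + 14 = 328
Avg velocity = 328 / 9 = 36.44 points/sprint

36.44 points/sprint


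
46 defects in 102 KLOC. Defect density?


Defect density = defects / KLOC
Defect density = 46 / 102
Defect density = 0.451 defects/KLOC

0.451 defects/KLOC


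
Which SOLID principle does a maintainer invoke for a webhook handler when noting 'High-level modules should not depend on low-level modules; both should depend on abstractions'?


This describes the Dependency Inversion Principle (DIP)

Dependency Inversion Principle (DIP)


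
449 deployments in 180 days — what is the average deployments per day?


Formula: deployments per day = releases / days
= 449 / 180
= 2.494 deploys/day
(equivalently, 17.46 deploys/week)

2.494 deploys/day


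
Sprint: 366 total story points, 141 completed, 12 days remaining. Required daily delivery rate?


Formula: Required rate = Remaining points / Days left
Remaining = 366 - 141 = 225 points
Required rate = 225 / 12 = 18.75 points/day

18.75 points/day


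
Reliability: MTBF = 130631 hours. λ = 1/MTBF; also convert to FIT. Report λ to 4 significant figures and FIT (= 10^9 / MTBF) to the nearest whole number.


Formula: λ = 1 / MTBF; FIT = λ × 1e9 = 1e9 / MTBF
λ = 1 / 130631 ≈ 7.655e-06 failures/hour
FIT = 1e9 / 130631 ≈ 7655 failures per 1e9 hours (nearest whole number)

λ = 7.655e-06 /h, FIT = 7655


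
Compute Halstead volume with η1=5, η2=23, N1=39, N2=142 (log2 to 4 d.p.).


Formula: V = N * log2(η), where N = N1 + N2 and η = η1 + η2
η = 5 + 23 = 28
N = 39 + 142 = 181
log2(28) ≈ 4.8074
V = 181 * 4.8074 = 870.14

870.14


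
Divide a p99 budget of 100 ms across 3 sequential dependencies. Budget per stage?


Formula: per_stage = total_budget / stages
per_stage = 100 / 3
per_stage = 33.33 ms

33.33 ms


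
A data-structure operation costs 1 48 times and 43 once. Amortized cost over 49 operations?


Formula: Amortized cost = Total cost / Operations
Total cost = (48 * 1) + (1 * 43)
Total cost = 48 + 43 = 91
Amortized = 91 / 49 = 1.8571

1.8571


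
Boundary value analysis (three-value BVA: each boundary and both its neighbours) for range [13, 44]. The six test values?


Range: [13, 44]
Boundaries: just below min, min, min+1, max-1, max, just above max
Values: [12, 13, 14, 43, 44, 45]

[12, 13, 14, 43, 44, 45]


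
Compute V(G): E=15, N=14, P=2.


Formula: V(G) = E - N + 2P
V(G) = 15 - 14 + 2*2
V(G) = 1 + 4
V(G) = 5

5


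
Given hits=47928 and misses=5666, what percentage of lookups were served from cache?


Formula: hit rate = hits / (hits + misses) * 100
hit rate = 47928 / (47928 + 5666) * 100
hit rate = 47928 / 53594 * 100
hit rate = 89.43%

89.43%


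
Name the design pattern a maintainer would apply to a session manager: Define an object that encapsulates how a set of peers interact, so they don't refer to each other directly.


This matches the Mediator pattern

Mediator


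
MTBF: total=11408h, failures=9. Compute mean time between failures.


Formula: MTBF = Total operating time / Number of failures
MTBF = 11408 / 9
MTBF = 1267.56 hours

1267.56 hours


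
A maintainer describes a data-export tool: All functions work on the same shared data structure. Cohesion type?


Reasoning: Functions share data
Type: Communicational cohesion

Communicational cohesion


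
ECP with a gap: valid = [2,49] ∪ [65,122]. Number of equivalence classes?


Valid ranges: [2,49] and [65,122]
Class 1: x < 2 — invalid
Class 2: 2 ≤ x ≤ 49 — valid
Class 3: 49 < x < 65 — invalid (gap between ranges)
Class 4: 65 ≤ x ≤ 122 — valid
Class 5: x > 122 — invalid
Total equivalence classes: 5

5 equivalence classes


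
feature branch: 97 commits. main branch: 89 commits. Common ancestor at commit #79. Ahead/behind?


Common ancestor: commit #79
feature commits after divergence: 97 - 79 = 18
main commits after divergence: 89 - 79 = 10
feature is 18 commits ahead of main
main is 10 commits ahead of feature

feature ahead: 18, main ahead: 10


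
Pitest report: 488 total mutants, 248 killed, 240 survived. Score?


Mutation score = killed / total * 100
Mutation score = 248 / 488 * 100
Mutation score = 50.82%

50.82%


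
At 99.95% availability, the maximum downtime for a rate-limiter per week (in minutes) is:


Formula: allowed downtime = period * (100 - SLA) / 100
Period (week) = 10080 minutes
Unavailability fraction = (100 - 99.95) / 100
Allowed downtime = 10080 * (100 - 99.95) / 100
Allowed downtime = 5.04 minutes

5.04 minutes


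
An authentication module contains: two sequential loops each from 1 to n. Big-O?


Reasoning: sequential dominates: O(n) + O(n) = O(n)
Complexity: O(n)

O(n)


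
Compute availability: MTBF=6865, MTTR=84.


Availability = MTBF / (MTBF + MTTR)
Availability = 6865 / (6865 + 84)
Availability = 6865 / 6949
Availability = 98.7912%

98.7912%


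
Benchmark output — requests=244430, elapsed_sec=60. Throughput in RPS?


Formula: throughput = requests / seconds
throughput = 244430 / 60
throughput = 4073.83 requests/second

4073.83 requests/second


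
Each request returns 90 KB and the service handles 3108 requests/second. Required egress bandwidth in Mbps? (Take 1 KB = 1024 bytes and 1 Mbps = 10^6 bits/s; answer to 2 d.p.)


Formula: Mbps = payload_bytes * RPS * 8 / 1e6
Payload per request = 90 KB = 90 * 1024 = 92160 bytes
Total bytes/sec = 92160 * 3108 = 286433280
Total bits/sec = 286433280 * 8 = 2291466240
Mbps = 2291466240 / 1e6 = 2291.47

2291.47 Mbps


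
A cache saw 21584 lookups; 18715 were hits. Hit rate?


Formula: hit rate = hits / (hits + misses) * 100
hit rate = 18715 / (18715 + 2869) * 100
hit rate = 18715 / 21584 * 100
hit rate = 86.71%

86.71%


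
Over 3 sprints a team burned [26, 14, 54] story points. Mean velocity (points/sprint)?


Formula: Avg velocity = Total points / Number of sprints
Points: [26, 14, 54]
Sum = 26 + 14 + 54 = 94
Avg velocity = 94 / 3 = 31.33 points/sprint

31.33 points/sprint


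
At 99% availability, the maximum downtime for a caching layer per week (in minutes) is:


Formula: allowed downtime = period * (100 - SLA) / 100
Period (week) = 10080 minutes
Unavailability fraction = (100 - 99.0) / 100
Allowed downtime = 10080 * (100 - 99.0) / 100
Allowed downtime = 100.8 minutes

100.8 minutes


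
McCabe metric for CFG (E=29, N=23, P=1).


Formula: V(G) = E - N + 2P
V(G) = 29 - 23 + 2*1
V(G) = 6 + 2
V(G) = 8

8


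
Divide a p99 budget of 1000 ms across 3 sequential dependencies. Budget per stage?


Formula: per_stage = total_budget / stages
per_stage = 1000 / 3
per_stage = 333.33 ms

333.33 ms


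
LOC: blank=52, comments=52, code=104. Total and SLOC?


Total LOC = blank + comment + code
Total LOC = 52 + 52 + 104 = 208
SLOC (source only) = code = 104

Total LOC: 208, SLOC: 104


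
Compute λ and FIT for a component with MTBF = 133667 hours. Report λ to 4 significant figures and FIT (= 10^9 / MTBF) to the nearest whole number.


Formula: λ = 1 / MTBF; FIT = λ × 1e9 = 1e9 / MTBF
λ = 1 / 133667 ≈ 7.481e-06 failures/hour
FIT = 1e9 / 133667 ≈ 7481 failures per 1e9 hours (nearest whole number)

λ = 7.481e-06 /h, FIT = 7481


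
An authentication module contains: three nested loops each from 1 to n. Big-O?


Reasoning: three levels of nesting over n
Complexity: O(n^3)

O(n^3)


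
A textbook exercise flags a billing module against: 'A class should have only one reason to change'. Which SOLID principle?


This describes the Single Responsibility Principle (SRP)

Single Responsibility Principle (SRP)


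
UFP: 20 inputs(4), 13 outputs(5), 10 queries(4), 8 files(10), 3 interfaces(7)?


UFP = EI*4 + EO*5 + EQ*4 + ILF*10 + EIF*7
UFP = 20*4 + 13*5 + 10*4 + 8*10 + 3*7
UFP = 80 + 65 + 40 + 80 + 21
UFP = 286

286


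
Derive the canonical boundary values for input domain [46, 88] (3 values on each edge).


Range: [46, 88]
Boundaries: just below min, min, min+1, max-1, max, just above max
Values: [45, 46, 47, 87, 88, 89]

[45, 46, 47, 87, 88, 89]


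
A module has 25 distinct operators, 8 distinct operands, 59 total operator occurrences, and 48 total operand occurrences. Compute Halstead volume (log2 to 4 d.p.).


Formula: V = N * log2(η), where N = N1 + N2 and η = η1 + η2
η = 25 + 8 = 33
N = 59 + 48 = 107
log2(33) ≈ 5.0444
V = 107 * 5.0444 = 539.75

539.75


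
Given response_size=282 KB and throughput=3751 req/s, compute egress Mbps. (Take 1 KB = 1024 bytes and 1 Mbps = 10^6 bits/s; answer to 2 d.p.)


Formula: Mbps = payload_bytes * RPS * 8 / 1e6
Payload per request = 282 KB = 282 * 1024 = 288768 bytes
Total bytes/sec = 288768 * 3751 = 1083168768
Total bits/sec = 1083168768 * 8 = 8665350144
Mbps = 8665350144 / 1e6 = 8665.35

8665.35 Mbps


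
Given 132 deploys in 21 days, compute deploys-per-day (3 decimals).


Formula: deployments per day = releases / days
= 132 / 21
= 6.286 deploys/day
(equivalently, 44.0 deploys/week)

6.286 deploys/day


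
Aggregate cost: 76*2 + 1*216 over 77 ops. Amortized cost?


Formula: Amortized cost = Total cost / Operations
Total cost = (76 * 2) + (1 * 216)
Total cost = 152 + 216 = 368
Amortized = 368 / 77 = 4.7792

4.7792


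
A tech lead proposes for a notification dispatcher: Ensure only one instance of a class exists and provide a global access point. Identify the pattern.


This matches the Singleton pattern

Singleton


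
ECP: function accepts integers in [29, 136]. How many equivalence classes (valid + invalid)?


Valid range: [29, 136]
Class 1: x < 29 — invalid
Class 2: 29 ≤ x ≤ 136 — valid
Class 3: x > 136 — invalid
Total equivalence classes: 3

3 equivalence classes


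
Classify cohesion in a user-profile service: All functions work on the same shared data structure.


Reasoning: Functions share data
Type: Communicational cohesion

Communicational cohesion


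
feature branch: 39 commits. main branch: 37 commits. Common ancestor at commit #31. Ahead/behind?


Common ancestor: commit #31
feature commits after divergence: 39 - 31 = 8
main commits after divergence: 37 - 31 = 6
feature is 8 commits ahead of main
main is 6 commits ahead of feature

feature ahead: 8, main ahead: 6


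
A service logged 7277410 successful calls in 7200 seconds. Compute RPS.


Formula: throughput = requests / seconds
throughput = 7277410 / 7200
throughput = 1010.75 requests/second

1010.75 requests/second


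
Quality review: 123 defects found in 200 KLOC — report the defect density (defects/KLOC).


Defect density = defects / KLOC
Defect density = 123 / 200
Defect density = 0.615 defects/KLOC

0.615 defects/KLOC


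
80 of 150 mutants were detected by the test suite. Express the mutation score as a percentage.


Mutation score = killed / total * 100
Mutation score = 80 / 150 * 100
Mutation score = 53.33%

53.33%


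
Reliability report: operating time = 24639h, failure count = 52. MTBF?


Formula: MTBF = Total operating time / Number of failures
MTBF = 24639 / 52
MTBF = 473.83 hours

473.83 hours


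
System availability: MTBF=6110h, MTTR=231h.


Availability = MTBF / (MTBF + MTTR)
Availability = 6110 / (6110 + 231)
Availability = 6110 / 6341
Availability = 96.357%

96.357%


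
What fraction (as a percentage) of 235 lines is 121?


Coverage = covered / total * 100
Coverage = 121 / 235 * 100
Coverage = 51.49%

51.49%


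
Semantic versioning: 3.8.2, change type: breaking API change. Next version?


Current: 3.8.2
Change category: 'breaking API change' → major bump
SemVer rule: major bump → increment MAJOR, reset MINOR and PATCH to 0
New: 4.0.0

4.0.0


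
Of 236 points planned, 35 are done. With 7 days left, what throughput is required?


Formula: Required rate = Remaining points / Days left
Remaining = 236 - 35 = 201 points
Required rate = 201 / 7 = 28.71 points/day

28.71 points/day


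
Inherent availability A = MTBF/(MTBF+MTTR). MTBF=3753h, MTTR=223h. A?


Availability = MTBF / (MTBF + MTTR)
Availability = 3753 / (3753 + 223)
Availability = 3753 / 3976
Availability = 94.3913%

94.3913%


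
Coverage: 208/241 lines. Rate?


Coverage = covered / total * 100
Coverage = 208 / 241 * 100
Coverage = 86.31%

86.31%


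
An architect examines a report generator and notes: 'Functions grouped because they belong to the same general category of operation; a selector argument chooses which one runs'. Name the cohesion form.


Reasoning: Grouped by category of activity, not by data or sequence
Type: Logical cohesion

Logical cohesion


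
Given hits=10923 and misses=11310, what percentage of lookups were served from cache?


Formula: hit rate = hits / (hits + misses) * 100
hit rate = 10923 / (10923 + 11310) * 100
hit rate = 10923 / 22233 * 100
hit rate = 49.13%

49.13%


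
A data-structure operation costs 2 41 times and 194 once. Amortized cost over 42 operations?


Formula: Amortized cost = Total cost / Operations
Total cost = (41 * 2) + (1 * 194)
Total cost = 82 + 194 = 276
Amortized = 276 / 42 = 6.5714

6.5714


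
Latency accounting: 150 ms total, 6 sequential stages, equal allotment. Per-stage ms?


Formula: per_stage = total_budget / stages
per_stage = 150 / 6
per_stage = 25.0 ms

25.0 ms


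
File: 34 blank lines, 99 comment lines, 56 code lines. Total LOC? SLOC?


Total LOC = blank + comment + code
Total LOC = 34 + 99 + 56 = 189
SLOC (source only) = code = 56

Total LOC: 189, SLOC: 56


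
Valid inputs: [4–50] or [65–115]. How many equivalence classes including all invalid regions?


Valid ranges: [4,50] and [65,115]
Class 1: x < 4 — invalid
Class 2: 4 ≤ x ≤ 50 — valid
Class 3: 50 < x < 65 — invalid (gap between ranges)
Class 4: 65 ≤ x ≤ 115 — valid
Class 5: x > 115 — invalid
Total equivalence classes: 5

5 equivalence classes


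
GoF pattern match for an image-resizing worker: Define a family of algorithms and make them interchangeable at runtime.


This matches the Strategy pattern

Strategy


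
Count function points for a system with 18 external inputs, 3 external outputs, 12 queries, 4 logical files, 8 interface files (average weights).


UFP = EI*4 + EO*5 + EQ*4 + ILF*10 + EIF*7
UFP = 18*4 + 3*5 + 12*4 + 4*10 + 8*7
UFP = 72 + 15 + 48 + 40 + 56
UFP = 231

231


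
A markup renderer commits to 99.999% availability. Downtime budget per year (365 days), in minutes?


Formula: allowed downtime = period * (100 - SLA) / 100
Period (year (365 days)) = 525600 minutes
Unavailability fraction = (100 - 99.999) / 100
Allowed downtime = 525600 * (100 - 99.999) / 100
Allowed downtime = 5.256 minutes

5.256 minutes


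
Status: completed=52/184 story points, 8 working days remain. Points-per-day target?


Formula: Required rate = Remaining points / Days left
Remaining = 184 - 52 = 132 points
Required rate = 132 / 8 = 16.5 points/day

16.5 points/day


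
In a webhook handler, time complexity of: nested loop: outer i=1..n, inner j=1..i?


Reasoning: triangle: n(n+1)/2 ~ n^2/2
Complexity: O(n^2)

O(n^2)


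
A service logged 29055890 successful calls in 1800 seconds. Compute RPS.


Formula: throughput = requests / seconds
throughput = 29055890 / 1800
throughput = 16142.16 requests/second

16142.16 requests/second


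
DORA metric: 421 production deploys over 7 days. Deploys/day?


Formula: deployments per day = releases / days
= 421 / 7
= 60.143 deploys/day
(equivalently, 421.0 deploys/week)

60.143 deploys/day


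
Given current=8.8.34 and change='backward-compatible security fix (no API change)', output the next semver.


Current: 8.8.34
Change category: 'backward-compatible security fix (no API change)' → patch bump
SemVer rule: patch bump → increment PATCH (MAJOR and MINOR unchanged)
New: 8.8.35

8.8.35


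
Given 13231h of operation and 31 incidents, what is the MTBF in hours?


Formula: MTBF = Total operating time / Number of failures
MTBF = 13231 / 31
MTBF = 426.81 hours

426.81 hours


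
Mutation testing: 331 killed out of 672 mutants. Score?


Mutation score = killed / total * 100
Mutation score = 331 / 672 * 100
Mutation score = 49.26%

49.26%


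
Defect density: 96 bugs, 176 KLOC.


Defect density = defects / KLOC
Defect density = 96 / 176
Defect density = 0.545 defects/KLOC

0.545 defects/KLOC


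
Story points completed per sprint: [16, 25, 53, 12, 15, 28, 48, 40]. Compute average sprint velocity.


Formula: Avg velocity = Total points / Number of sprints
Points: [16, 25, 53, 12, 15, 28, 48, 40]
Sum = 16 + 25 + 53 + 12 + 15 + 28 + 48 + 40 = 237
Avg velocity = 237 / 8 = 29.63 points/sprint

29.63 points/sprint


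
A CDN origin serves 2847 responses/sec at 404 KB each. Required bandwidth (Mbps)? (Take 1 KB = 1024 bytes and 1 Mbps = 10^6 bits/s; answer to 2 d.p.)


Formula: Mbps = payload_bytes * RPS * 8 / 1e6
Payload per request = 404 KB = 404 * 1024 = 413696 bytes
Total bytes/sec = 413696 * 2847 = 1177792512
Total bits/sec = 1177792512 * 8 = 9422340096
Mbps = 9422340096 / 1e6 = 9422.34

9422.34 Mbps


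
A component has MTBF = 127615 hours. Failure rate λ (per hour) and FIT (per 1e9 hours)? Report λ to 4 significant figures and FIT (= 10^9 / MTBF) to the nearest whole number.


Formula: λ = 1 / MTBF; FIT = λ × 1e9 = 1e9 / MTBF
λ = 1 / 127615 ≈ 7.836e-06 failures/hour
FIT = 1e9 / 127615 ≈ 7836 failures per 1e9 hours (nearest whole number)

λ = 7.836e-06 /h, FIT = 7836


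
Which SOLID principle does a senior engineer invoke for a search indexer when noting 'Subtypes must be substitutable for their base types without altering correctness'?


This describes the Liskov Substitution Principle (LSP)

Liskov Substitution Principle (LSP)


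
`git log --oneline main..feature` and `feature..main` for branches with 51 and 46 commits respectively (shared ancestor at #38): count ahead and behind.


Common ancestor: commit #38
feature commits after divergence: 51 - 38 = 13
main commits after divergence: 46 - 38 = 8
feature is 13 commits ahead of main
main is 8 commits ahead of feature

feature ahead: 13, main ahead: 8


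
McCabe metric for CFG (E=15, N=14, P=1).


Formula: V(G) = E - N + 2P
V(G) = 15 - 14 + 2*1
V(G) = 1 + 2
V(G) = 3

3


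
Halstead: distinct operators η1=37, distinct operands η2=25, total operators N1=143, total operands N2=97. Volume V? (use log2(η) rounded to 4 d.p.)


Formula: V = N * log2(η), where N = N1 + N2 and η = η1 + η2
η = 37 + 25 = 62
N = 143 + 97 = 240
log2(62) ≈ 5.9542
V = 240 * 5.9542 = 1429.01

1429.01


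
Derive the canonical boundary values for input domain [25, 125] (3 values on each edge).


Range: [25, 125]
Boundaries: just below min, min, min+1, max-1, max, just above max
Values: [24, 25, 26, 124, 125, 126]

[24, 25, 26, 124, 125, 126]


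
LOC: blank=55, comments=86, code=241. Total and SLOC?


Total LOC = blank + comment + code
Total LOC = 55 + 86 + 241 = 382
SLOC (source only) = code = 241

Total LOC: 382, SLOC: 241


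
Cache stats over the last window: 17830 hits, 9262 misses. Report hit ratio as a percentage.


Formula: hit rate = hits / (hits + misses) * 100
hit rate = 17830 / (17830 + 9262) * 100
hit rate = 17830 / 27092 * 100
hit rate = 65.81%

65.81%


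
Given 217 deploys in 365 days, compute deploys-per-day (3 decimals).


Formula: deployments per day = releases / days
= 217 / 365
= 0.595 deploys/day
(equivalently, 4.16 deploys/week)

0.595 deploys/day


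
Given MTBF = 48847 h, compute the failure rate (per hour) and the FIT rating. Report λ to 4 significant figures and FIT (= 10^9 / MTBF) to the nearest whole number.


Formula: λ = 1 / MTBF; FIT = λ × 1e9 = 1e9 / MTBF
λ = 1 / 48847 ≈ 2.047e-05 failures/hour
FIT = 1e9 / 48847 ≈ 20472 failures per 1e9 hours (nearest whole number)

λ = 2.047e-05 /h, FIT = 20472


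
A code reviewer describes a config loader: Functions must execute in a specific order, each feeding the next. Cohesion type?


Reasoning: Output of one is input to next
Type: Sequential cohesion

Sequential cohesion


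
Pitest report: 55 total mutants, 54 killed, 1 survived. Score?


Mutation score = killed / total * 100
Mutation score = 54 / 55 * 100
Mutation score = 98.18%

98.18%


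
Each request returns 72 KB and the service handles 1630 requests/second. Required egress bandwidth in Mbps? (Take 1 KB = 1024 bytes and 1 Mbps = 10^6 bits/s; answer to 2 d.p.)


Formula: Mbps = payload_bytes * RPS * 8 / 1e6
Payload per request = 72 KB = 72 * 1024 = 73728 bytes
Total bytes/sec = 73728 * 1630 = 120176640
Total bits/sec = 120176640 * 8 = 961413120
Mbps = 961413120 / 1e6 = 961.41

961.41 Mbps


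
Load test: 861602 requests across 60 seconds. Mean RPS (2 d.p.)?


Formula: throughput = requests / seconds
throughput = 861602 / 60
throughput = 14360.03 requests/second

14360.03 requests/second


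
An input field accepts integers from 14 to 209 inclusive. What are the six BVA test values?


Range: [14, 209]
Boundaries: just below min, min, min+1, max-1, max, just above max
Values: [13, 14, 15, 208, 209, 210]

[13, 14, 15, 208, 209, 210]


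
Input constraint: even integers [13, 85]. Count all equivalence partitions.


Constraint: even integers in [13, 85]
Class 1: x < 13 — out-of-range invalid
Class 2: x in [13,85] but odd — wrong type invalid
Class 3: x in [13,85] and even — valid
Class 4: x > 85 — out-of-range invalid
Total equivalence classes: 4

4 equivalence classes


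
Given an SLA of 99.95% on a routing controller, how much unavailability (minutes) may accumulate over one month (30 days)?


Formula: allowed downtime = period * (100 - SLA) / 100
Period (month (30 days)) = 43200 minutes
Unavailability fraction = (100 - 99.95) / 100
Allowed downtime = 43200 * (100 - 99.95) / 100
Allowed downtime = 21.6 minutes

21.6 minutes


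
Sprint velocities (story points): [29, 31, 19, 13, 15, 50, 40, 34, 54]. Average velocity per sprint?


Formula: Avg velocity = Total points / Number of sprints
Points: [29, 31, 19, 13, 15, 50, 40, 34, 54]
Sum = 29 + 31 + 19 + 13 + 15 + 50 + 40 + 34 + 54 = 285
Avg velocity = 285 / 9 = 31.67 points/sprint

31.67 points/sprint


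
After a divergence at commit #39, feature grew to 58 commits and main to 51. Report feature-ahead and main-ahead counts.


Common ancestor: commit #39
feature commits after divergence: 58 - 39 = 19
main commits after divergence: 51 - 39 = 12
feature is 19 commits ahead of main
main is 12 commits ahead of feature

feature ahead: 19, main ahead: 12


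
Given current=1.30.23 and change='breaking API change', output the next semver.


Current: 1.30.23
Change category: 'breaking API change' → major bump
SemVer rule: major bump → increment MAJOR, reset MINOR and PATCH to 0
New: 2.0.0

2.0.0


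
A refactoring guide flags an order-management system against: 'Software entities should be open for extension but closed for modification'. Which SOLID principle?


This describes the Open/Closed Principle (OCP)

Open/Closed Principle (OCP)


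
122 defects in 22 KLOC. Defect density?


Defect density = defects / KLOC
Defect density = 122 / 22
Defect density = 5.545 defects/KLOC

5.545 defects/KLOC


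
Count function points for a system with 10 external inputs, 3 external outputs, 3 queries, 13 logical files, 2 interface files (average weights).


UFP = EI*4 + EO*5 + EQ*4 + ILF*10 + EIF*7
UFP = 10*4 + 3*5 + 3*4 + 13*10 + 2*7
UFP = 40 + 15 + 12 + 130 + 14
UFP = 211

211


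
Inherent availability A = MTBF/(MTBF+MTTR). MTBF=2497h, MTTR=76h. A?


Availability = MTBF / (MTBF + MTTR)
Availability = 2497 / (2497 + 76)
Availability = 2497 / 2573
Availability = 97.0462%

97.0462%


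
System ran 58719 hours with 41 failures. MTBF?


Formula: MTBF = Total operating time / Number of failures
MTBF = 58719 / 41
MTBF = 1432.17 hours

1432.17 hours


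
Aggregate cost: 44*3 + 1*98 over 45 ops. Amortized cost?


Formula: Amortized cost = Total cost / Operations
Total cost = (44 * 3) + (1 * 98)
Total cost = 132 + 98 = 230
Amortized = 230 / 45 = 5.1111

5.1111


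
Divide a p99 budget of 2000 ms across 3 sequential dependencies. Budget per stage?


Formula: per_stage = total_budget / stages
per_stage = 2000 / 3
per_stage = 666.67 ms

666.67 ms


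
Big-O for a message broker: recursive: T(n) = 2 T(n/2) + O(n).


Reasoning: master theorem case 2 (merge-sort recurrence)
Complexity: O(n log n)

O(n log n)


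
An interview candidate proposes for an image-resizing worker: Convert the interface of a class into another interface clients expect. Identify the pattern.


This matches the Adapter pattern

Adapter


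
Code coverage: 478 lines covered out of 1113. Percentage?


Coverage = covered / total * 100
Coverage = 478 / 1113 * 100
Coverage = 42.95%

42.95%


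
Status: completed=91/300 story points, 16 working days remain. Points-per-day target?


Formula: Required rate = Remaining points / Days left
Remaining = 300 - 91 = 209 points
Required rate = 209 / 16 = 13.06 points/day

13.06 points/day


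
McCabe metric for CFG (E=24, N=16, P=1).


Formula: V(G) = E - N + 2P
V(G) = 24 - 16 + 2*1
V(G) = 8 + 2
V(G) = 10

10


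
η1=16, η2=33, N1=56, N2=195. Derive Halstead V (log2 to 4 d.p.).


Formula: V = N * log2(η), where N = N1 + N2 and η = η1 + η2
η = 16 + 33 = 49
N = 56 + 195 = 251
log2(49) ≈ 5.6147
V = 251 * 5.6147 = 1409.29

1409.29


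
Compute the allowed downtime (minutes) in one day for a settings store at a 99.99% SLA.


Formula: allowed downtime = period * (100 - SLA) / 100
Period (day) = 1440 minutes
Unavailability fraction = (100 - 99.99) / 100
Allowed downtime = 1440 * (100 - 99.99) / 100
Allowed downtime = 0.144 minutes

0.144 minutes


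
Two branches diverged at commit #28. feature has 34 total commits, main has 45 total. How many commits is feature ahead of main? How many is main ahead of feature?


Common ancestor: commit #28
feature commits after divergence: 34 - 28 = 6
main commits after divergence: 45 - 28 = 17
feature is 6 commits ahead of main
main is 17 commits ahead of feature

feature ahead: 6, main ahead: 17


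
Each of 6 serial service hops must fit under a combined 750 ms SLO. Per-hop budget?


Formula: per_stage = total_budget / stages
per_stage = 750 / 6
per_stage = 125.0 ms

125.0 ms


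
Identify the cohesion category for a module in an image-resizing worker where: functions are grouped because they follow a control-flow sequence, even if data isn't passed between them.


Reasoning: Grouped by order of execution within a routine, not by data flow
Type: Procedural cohesion

Procedural cohesion


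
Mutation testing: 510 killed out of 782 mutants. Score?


Mutation score = killed / total * 100
Mutation score = 510 / 782 * 100
Mutation score = 65.22%

65.22%


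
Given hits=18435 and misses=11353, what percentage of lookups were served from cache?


Formula: hit rate = hits / (hits + misses) * 100
hit rate = 18435 / (18435 + 11353) * 100
hit rate = 18435 / 29788 * 100
hit rate = 61.89%

61.89%


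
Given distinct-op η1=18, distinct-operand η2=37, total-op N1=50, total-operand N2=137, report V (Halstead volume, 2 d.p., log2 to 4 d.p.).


Formula: V = N * log2(η), where N = N1 + N2 and η = η1 + η2
η = 18 + 37 = 55
N = 50 + 137 = 187
log2(55) ≈ 5.7814
V = 187 * 5.7814 = 1081.12

1081.12


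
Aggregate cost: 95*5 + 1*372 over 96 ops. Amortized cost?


Formula: Amortized cost = Total cost / Operations
Total cost = (95 * 5) + (1 * 372)
Total cost = 475 + 372 = 847
Amortized = 847 / 96 = 8.8229

8.8229


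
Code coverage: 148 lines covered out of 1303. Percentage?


Coverage = covered / total * 100
Coverage = 148 / 1303 * 100
Coverage = 11.36%

11.36%


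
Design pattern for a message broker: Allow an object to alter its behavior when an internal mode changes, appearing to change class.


This matches the State pattern

State


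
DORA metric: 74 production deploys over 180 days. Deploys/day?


Formula: deployments per day = releases / days
= 74 / 180
= 0.411 deploys/day
(equivalently, 2.88 deploys/week)

0.411 deploys/day


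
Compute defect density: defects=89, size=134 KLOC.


Defect density = defects / KLOC
Defect density = 89 / 134
Defect density = 0.664 defects/KLOC

0.664 defects/KLOC


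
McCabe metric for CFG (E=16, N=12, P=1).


Formula: V(G) = E - N + 2P
V(G) = 16 - 12 + 2*1
V(G) = 4 + 2
V(G) = 6

6


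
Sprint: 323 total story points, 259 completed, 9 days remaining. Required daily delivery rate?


Formula: Required rate = Remaining points / Days left
Remaining = 323 - 259 = 64 points
Required rate = 64 / 9 = 7.11 points/day

7.11 points/day


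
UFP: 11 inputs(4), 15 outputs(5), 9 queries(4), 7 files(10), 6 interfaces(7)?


UFP = EI*4 + EO*5 + EQ*4 + ILF*10 + EIF*7
UFP = 11*4 + 15*5 + 9*4 + 7*10 + 6*7
UFP = 44 + 75 + 36 + 70 + 42
UFP = 267

267


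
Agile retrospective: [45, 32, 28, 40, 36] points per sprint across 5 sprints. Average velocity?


Formula: Avg velocity = Total points / Number of sprints
Points: [45, 32, 28, 40, 36]
Sum = 45 + 32 + 28 + 40 + 36 = 181
Avg velocity = 181 / 5 = 36.2 points/sprint

36.2 points/sprint


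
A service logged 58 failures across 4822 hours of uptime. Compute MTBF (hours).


Formula: MTBF = Total operating time / Number of failures
MTBF = 4822 / 58
MTBF = 83.14 hours

83.14 hours


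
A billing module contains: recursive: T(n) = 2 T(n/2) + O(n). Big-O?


Reasoning: master theorem case 2 (merge-sort recurrence)
Complexity: O(n log n)

O(n log n)


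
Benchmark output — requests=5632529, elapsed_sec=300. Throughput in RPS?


Formula: throughput = requests / seconds
throughput = 5632529 / 300
throughput = 18775.1 requests/second

18775.1 requests/second


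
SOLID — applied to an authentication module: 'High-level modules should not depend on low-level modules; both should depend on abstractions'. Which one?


This describes the Dependency Inversion Principle (DIP)

Dependency Inversion Principle (DIP)


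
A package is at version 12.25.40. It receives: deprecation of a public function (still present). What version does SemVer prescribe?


Current: 12.25.40
Change category: 'deprecation of a public function (still present)' → minor bump
SemVer rule: minor bump → increment MINOR, reset PATCH to 0 (MAJOR unchanged)
New: 12.26.0

12.26.0


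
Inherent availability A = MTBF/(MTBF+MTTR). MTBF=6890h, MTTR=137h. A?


Availability = MTBF / (MTBF + MTTR)
Availability = 6890 / (6890 + 137)
Availability = 6890 / 7027
Availability = 98.0504%

98.0504%


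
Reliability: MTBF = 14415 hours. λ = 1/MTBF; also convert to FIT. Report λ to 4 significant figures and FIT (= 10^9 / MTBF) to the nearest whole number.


Formula: λ = 1 / MTBF; FIT = λ × 1e9 = 1e9 / MTBF
λ = 1 / 14415 ≈ 6.937e-05 failures/hour
FIT = 1e9 / 14415 ≈ 69372 failures per 1e9 hours (nearest whole number)

λ = 6.937e-05 /h, FIT = 69372


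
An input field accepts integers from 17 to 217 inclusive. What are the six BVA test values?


Range: [17, 217]
Boundaries: just below min, min, min+1, max-1, max, just above max
Values: [16, 17, 18, 216, 217, 218]

[16, 17, 18, 216, 217, 218]


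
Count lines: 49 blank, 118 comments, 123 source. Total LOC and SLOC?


Total LOC = blank + comment + code
Total LOC = 49 + 118 + 123 = 290
SLOC (source only) = code = 123

Total LOC: 290, SLOC: 123


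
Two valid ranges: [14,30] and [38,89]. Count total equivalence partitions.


Valid ranges: [14,30] and [38,89]
Class 1: x < 14 — invalid
Class 2: 14 ≤ x ≤ 30 — valid
Class 3: 30 < x < 38 — invalid (gap between ranges)
Class 4: 38 ≤ x ≤ 89 — valid
Class 5: x > 89 — invalid
Total equivalence classes: 5

5 equivalence classes


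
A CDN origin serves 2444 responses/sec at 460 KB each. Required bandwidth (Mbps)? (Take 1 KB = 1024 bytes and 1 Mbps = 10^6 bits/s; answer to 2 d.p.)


Formula: Mbps = payload_bytes * RPS * 8 / 1e6
Payload per request = 460 KB = 460 * 1024 = 471040 bytes
Total bytes/sec = 471040 * 2444 = 1151221760
Total bits/sec = 1151221760 * 8 = 9209774080
Mbps = 9209774080 / 1e6 = 9209.77

9209.77 Mbps


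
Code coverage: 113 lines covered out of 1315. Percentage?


Coverage = covered / total * 100
Coverage = 113 / 1315 * 100
Coverage = 8.59%

8.59%


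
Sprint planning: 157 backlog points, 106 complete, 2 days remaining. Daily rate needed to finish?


Formula: Required rate = Remaining points / Days left
Remaining = 157 - 106 = 51 points
Required rate = 51 / 2 = 25.5 points/day

25.5 points/day


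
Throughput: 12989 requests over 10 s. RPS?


Formula: throughput = requests / seconds
throughput = 12989 / 10
throughput = 1298.9 requests/second

1298.9 requests/second


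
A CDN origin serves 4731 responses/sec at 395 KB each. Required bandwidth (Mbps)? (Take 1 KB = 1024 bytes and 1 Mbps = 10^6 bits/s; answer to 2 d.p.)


Formula: Mbps = payload_bytes * RPS * 8 / 1e6
Payload per request = 395 KB = 395 * 1024 = 404480 bytes
Total bytes/sec = 404480 * 4731 = 1913594880
Total bits/sec = 1913594880 * 8 = 15308759040
Mbps = 15308759040 / 1e6 = 15308.76

15308.76 Mbps


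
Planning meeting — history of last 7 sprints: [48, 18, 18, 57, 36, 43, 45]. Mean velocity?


Formula: Avg velocity = Total points / Number of sprints
Points: [48, 18, 18, 57, 36, 43, 45]
Sum = 48 + 18 + 18 + 57 + 36 + 43 + 45 = 265
Avg velocity = 265 / 7 = 37.86 points/sprint

37.86 points/sprint


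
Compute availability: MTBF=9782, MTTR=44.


Availability = MTBF / (MTBF + MTTR)
Availability = 9782 / (9782 + 44)
Availability = 9782 / 9826
Availability = 99.5522%

99.5522%


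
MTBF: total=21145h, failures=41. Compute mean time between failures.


Formula: MTBF = Total operating time / Number of failures
MTBF = 21145 / 41
MTBF = 515.73 hours

515.73 hours


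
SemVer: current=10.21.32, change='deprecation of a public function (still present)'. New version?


Current: 10.21.32
Change category: 'deprecation of a public function (still present)' → minor bump
SemVer rule: minor bump → increment MINOR, reset PATCH to 0 (MAJOR unchanged)
New: 10.22.0

10.22.0


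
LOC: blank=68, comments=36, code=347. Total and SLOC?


Total LOC = blank + comment + code
Total LOC = 68 + 36 + 347 = 451
SLOC (source only) = code = 347

Total LOC: 451, SLOC: 347


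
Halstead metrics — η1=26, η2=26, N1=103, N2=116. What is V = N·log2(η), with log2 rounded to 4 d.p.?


Formula: V = N * log2(η), where N = N1 + N2 and η = η1 + η2
η = 26 + 26 = 52
N = 103 + 116 = 219
log2(52) ≈ 5.7004
V = 219 * 5.7004 = 1248.39

1248.39


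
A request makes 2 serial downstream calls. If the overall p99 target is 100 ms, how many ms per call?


Formula: per_stage = total_budget / stages
per_stage = 100 / 2
per_stage = 50.0 ms

50.0 ms


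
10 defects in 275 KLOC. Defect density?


Defect density = defects / KLOC
Defect density = 10 / 275
Defect density = 0.036 defects/KLOC

0.036 defects/KLOC


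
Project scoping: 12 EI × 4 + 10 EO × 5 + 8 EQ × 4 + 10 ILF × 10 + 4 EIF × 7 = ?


UFP = EI*4 + EO*5 + EQ*4 + ILF*10 + EIF*7
UFP = 12*4 + 10*5 + 8*4 + 10*10 + 4*7
UFP = 48 + 50 + 32 + 100 + 28
UFP = 258

258


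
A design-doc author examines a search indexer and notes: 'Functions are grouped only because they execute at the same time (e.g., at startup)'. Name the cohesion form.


Reasoning: Related by timing only
Type: Temporal cohesion

Temporal cohesion


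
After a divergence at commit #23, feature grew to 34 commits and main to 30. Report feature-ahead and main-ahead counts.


Common ancestor: commit #23
feature commits after divergence: 34 - 23 = 11
main commits after divergence: 30 - 23 = 7
feature is 11 commits ahead of main
main is 7 commits ahead of feature

feature ahead: 11, main ahead: 7


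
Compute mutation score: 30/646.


Mutation score = killed / total * 100
Mutation score = 30 / 646 * 100
Mutation score = 4.64%

4.64%


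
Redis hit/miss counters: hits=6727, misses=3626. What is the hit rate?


Formula: hit rate = hits / (hits + misses) * 100
hit rate = 6727 / (6727 + 3626) * 100
hit rate = 6727 / 10353 * 100
hit rate = 64.98%

64.98%


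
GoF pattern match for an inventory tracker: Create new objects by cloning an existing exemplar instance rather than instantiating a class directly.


This matches the Prototype pattern

Prototype


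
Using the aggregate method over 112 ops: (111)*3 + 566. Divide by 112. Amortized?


Formula: Amortized cost = Total cost / Operations
Total cost = (111 * 3) + (1 * 566)
Total cost = 333 + 566 = 899
Amortized = 899 / 112 = 8.0268

8.0268


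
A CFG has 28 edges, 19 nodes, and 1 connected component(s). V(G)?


Formula: V(G) = E - N + 2P
V(G) = 28 - 19 + 2*1
V(G) = 9 + 2
V(G) = 11

11


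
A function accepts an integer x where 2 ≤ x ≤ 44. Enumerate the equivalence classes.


Valid range: [2, 44]
Class 1: x < 2 — invalid
Class 2: 2 ≤ x ≤ 44 — valid
Class 3: x > 44 — invalid
Total equivalence classes: 3

3 equivalence classes


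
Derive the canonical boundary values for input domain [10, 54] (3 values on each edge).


Range: [10, 54]
Boundaries: just below min, min, min+1, max-1, max, just above max
Values: [9, 10, 11, 53, 54, 55]

[9, 10, 11, 53, 54, 55]


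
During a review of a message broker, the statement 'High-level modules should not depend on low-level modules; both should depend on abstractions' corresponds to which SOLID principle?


This describes the Dependency Inversion Principle (DIP)

Dependency Inversion Principle (DIP)


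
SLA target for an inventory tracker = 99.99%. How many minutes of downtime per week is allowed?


Formula: allowed downtime = period * (100 - SLA) / 100
Period (week) = 10080 minutes
Unavailability fraction = (100 - 99.99) / 100
Allowed downtime = 10080 * (100 - 99.99) / 100
Allowed downtime = 1.008 minutes

1.008 minutes


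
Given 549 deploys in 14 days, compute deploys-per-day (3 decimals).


Formula: deployments per day = releases / days
= 549 / 14
= 39.214 deploys/day
(equivalently, 274.5 deploys/week)

39.214 deploys/day


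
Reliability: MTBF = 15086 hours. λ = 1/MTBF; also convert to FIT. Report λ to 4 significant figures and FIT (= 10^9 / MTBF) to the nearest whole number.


Formula: λ = 1 / MTBF; FIT = λ × 1e9 = 1e9 / MTBF
λ = 1 / 15086 ≈ 6.629e-05 failures/hour
FIT = 1e9 / 15086 ≈ 66287 failures per 1e9 hours (nearest whole number)

λ = 6.629e-05 /h, FIT = 66287


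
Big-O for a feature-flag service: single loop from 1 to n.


Reasoning: one pass through n items
Complexity: O(n)

O(n)
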